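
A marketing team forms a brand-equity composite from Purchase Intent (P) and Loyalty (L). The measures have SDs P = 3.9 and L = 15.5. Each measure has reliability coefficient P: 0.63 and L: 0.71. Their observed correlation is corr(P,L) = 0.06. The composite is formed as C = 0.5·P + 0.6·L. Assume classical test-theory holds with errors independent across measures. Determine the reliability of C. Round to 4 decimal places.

Var(C) = 0.5²·3.9² + 0.6²·15.5² + 2·[0.3·3.9·15.5·0.06] = 90.2925 + 2.1762 = 92.4687.
With uncorrelated errors the cross-covariances are all true-score covariance, so they carry over unchanged; only the diagonal terms shrink to ρᵢσᵢ².
True-score variance = [0.5²·3.9²·0.63 + 0.6²·15.5²·0.71] + 2.1762 = 63.8035 + 2.1762 = 65.9797.
Reliability = 65.9797 / 92.4687 = 0.7135.

0.7135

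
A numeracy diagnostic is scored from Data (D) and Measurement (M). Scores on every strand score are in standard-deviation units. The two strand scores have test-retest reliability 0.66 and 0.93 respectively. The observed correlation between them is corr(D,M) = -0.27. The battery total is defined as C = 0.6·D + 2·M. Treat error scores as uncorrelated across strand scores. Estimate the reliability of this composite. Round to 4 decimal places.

0.8916

Var(C) = 0.6² + 2² + 2·[1.2·(-0.27)] = 4.36 − 0.648 = 3.712.
Under uncorrelated errors the observed covariances equal the true-score covariances, so only the own-variance terms attenuate.
True-score variance = [0.6²·0.66 + 2²·0.93] − 0.648 = 3.9576 − 0.648 = 3.3096.
Reliability = 3.3096 / 3.712 = 0.8916.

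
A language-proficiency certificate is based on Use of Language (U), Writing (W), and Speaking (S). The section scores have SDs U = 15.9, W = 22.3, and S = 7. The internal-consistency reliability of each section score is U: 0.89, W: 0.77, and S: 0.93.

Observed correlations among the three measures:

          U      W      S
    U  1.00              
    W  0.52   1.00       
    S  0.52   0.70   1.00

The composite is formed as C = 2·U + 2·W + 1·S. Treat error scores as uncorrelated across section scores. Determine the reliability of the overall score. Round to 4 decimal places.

0.8898

Var(C) = 2²·15.9² + 2²·22.3² + 7² + 2·[4·15.9·22.3·0.52 + 2·15.9·7·0.52 + 2·22.3·7·0.70] = 3049.4 + 2143.6 = 5193.
Under uncorrelated errors the observed covariances equal the true-score covariances, so only the own-variance terms attenuate.
True-score variance = [2²·15.9²·0.89 + 2²·22.3²·0.77 + 7²·0.93] + 2143.6 = 2477.23 + 2143.6 = 4620.82.
Reliability = 4620.82 / 5193 = 0.8898.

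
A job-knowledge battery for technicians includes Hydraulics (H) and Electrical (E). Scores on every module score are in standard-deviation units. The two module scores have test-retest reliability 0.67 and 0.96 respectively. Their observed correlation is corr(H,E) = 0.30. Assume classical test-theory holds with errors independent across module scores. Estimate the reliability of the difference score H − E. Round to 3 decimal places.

0.736

Var(H−E) = 1 + 1 − 2·0.30 = 2 − 0.6 = 1.4.
Under uncorrelated errors the observed covariances equal the true-score covariances, so only the own-variance terms attenuate.
True-score variance = [0.67 + 0.96] − 0.6 = 1.63 − 0.6 = 1.03.
Reliability = 1.03 / 1.4 = 0.736.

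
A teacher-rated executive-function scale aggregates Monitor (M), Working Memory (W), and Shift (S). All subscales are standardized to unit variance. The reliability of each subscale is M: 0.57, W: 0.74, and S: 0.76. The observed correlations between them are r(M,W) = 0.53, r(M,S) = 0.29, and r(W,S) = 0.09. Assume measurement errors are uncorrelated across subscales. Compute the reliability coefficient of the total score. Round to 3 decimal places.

0.807

Var(M+W+S) = 3 + 2·[0.53 + 0.29 + 0.09] = 3 + 1.82 = 4.82.
With uncorrelated errors the cross-covariances are all true-score covariance, so they carry over unchanged; only the diagonal terms shrink to ρᵢσᵢ².
True-score variance = [0.57 + 0.74 + 0.76] + 1.82 = 2.07 + 1.82 = 3.89.
Reliability = 3.89 / 4.82 = 0.807.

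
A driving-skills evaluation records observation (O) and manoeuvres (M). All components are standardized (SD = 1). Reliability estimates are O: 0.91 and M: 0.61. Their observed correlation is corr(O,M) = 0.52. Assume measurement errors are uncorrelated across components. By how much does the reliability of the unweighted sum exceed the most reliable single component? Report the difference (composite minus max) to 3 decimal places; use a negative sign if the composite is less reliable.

-0.068

Var(sum) = 2 + 1.04 = 3.04; true-score variance = 1.52 + 1.04 = 2.56; composite reliability = 0.8421.
Max component reliability = 0.9100.
Difference = 0.8421 − 0.9100 = -0.068.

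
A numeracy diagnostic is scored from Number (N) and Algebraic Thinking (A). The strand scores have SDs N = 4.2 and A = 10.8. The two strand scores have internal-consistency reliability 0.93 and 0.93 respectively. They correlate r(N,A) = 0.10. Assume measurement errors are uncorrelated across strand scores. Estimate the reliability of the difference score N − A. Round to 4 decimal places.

0.9249

Var(N−A) = 4.2² + 10.8² − 2·4.2·10.8·0.10 = 134.28 − 9.072 = 125.208.
Because errors are independent across components, Cov(Tᵢ,Tⱼ) = Cov(Xᵢ,Xⱼ); the off-diagonal part of the true-score variance is the same as above.
True-score variance = [4.2²·0.93 + 10.8²·0.93] − 9.072 = 124.88 − 9.072 = 115.808.
Reliability = 115.808 / 125.208 = 0.9249.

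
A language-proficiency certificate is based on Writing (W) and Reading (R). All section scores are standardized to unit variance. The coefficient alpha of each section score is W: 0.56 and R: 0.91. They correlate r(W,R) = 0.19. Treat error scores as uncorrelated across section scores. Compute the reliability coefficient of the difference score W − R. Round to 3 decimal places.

0.673

Var(W−R) = 1 + 1 − 2·0.19 = 2 − 0.38 = 1.62.
Because errors are independent across components, Cov(Tᵢ,Tⱼ) = Cov(Xᵢ,Xⱼ); the off-diagonal part of the true-score variance is the same as above.
True-score variance = [0.56 + 0.91] − 0.38 = 1.47 − 0.38 = 1.09.
Reliability = 1.09 / 1.62 = 0.673.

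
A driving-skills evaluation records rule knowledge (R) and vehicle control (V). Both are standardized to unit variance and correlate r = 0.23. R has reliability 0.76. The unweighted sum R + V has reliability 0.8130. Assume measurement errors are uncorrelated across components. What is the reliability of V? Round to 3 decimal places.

Var(R+V) = 2 + 2·0.23 = 2.460.
True-score variance = ρ_R + ρ_V + 2·0.23, so 0.8130 = (0.76 + ρ_V + 0.46) / 2.460.
ρ_V = 0.8130·2.460 − 0.76 − 0.46 = 0.780.

0.780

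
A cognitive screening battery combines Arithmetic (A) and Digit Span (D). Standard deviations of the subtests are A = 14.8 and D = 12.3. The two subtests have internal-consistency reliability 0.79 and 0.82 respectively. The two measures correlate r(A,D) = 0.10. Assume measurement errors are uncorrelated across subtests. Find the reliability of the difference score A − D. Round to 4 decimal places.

Var(A−D) = 14.8² + 12.3² − 2·14.8·12.3·0.10 = 370.33 − 36.408 = 333.922.
Under uncorrelated errors the observed covariances equal the true-score covariances, so only the own-variance terms attenuate.
True-score variance = [14.8²·0.79 + 12.3²·0.82] − 36.408 = 297.099 − 36.408 = 260.691.
Reliability = 260.691 / 333.922 = 0.7807.

0.7807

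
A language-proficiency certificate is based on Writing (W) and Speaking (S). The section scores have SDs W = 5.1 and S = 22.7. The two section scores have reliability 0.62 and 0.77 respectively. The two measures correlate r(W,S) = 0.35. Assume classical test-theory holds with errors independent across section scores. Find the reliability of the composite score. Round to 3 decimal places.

0.794

Var(W+S) = 5.1² + 22.7² + 2·[5.1·22.7·0.35] = 541.3 + 81.039 = 622.339.
With uncorrelated errors the cross-covariances are all true-score covariance, so they carry over unchanged; only the diagonal terms shrink to ρᵢσᵢ².
True-score variance = [5.1²·0.62 + 22.7²·0.77] + 81.039 = 412.899 + 81.039 = 493.938.
Reliability = 493.938 / 622.339 = 0.794.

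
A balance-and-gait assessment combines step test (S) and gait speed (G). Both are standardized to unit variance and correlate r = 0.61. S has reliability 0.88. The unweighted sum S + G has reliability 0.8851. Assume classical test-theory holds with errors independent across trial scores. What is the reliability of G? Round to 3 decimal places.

Var(S+G) = 2 + 2·0.61 = 3.220.
True-score variance = ρ_S + ρ_G + 2·0.61, so 0.8851 = (0.88 + ρ_G + 1.22) / 3.220.
ρ_G = 0.8851·3.220 − 0.88 − 1.22 = 0.750.

0.750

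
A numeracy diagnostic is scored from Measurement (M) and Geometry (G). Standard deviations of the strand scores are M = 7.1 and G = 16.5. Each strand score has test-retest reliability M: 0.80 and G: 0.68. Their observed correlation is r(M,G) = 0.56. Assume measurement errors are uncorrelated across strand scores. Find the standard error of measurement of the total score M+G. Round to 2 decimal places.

9.86

Var(total) = 322.66 + 131.208 = 453.868.
True-score variance = 225.458 + 131.208 = 356.666, so reliability = 0.7858.
Error variance = 453.868 − 356.666 = 97.202; SEM = √97.202 = 9.86.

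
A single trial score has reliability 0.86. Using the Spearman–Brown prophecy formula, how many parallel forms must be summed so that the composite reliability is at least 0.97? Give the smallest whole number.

6

k ≥ ρ*(1−ρ₁)/(ρ₁(1−ρ*)) = 0.97·0.14 / (0.86·0.03) = 5.264.
Smallest integer k = 6.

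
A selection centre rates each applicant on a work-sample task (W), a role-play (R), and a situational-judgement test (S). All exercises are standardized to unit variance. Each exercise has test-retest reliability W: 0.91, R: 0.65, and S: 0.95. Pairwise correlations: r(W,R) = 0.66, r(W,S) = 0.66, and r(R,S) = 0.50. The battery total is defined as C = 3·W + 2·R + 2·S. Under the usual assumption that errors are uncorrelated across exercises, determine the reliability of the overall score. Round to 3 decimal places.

Var(C) = 3² + 2² + 2² + 2·[6·0.66 + 6·0.66 + 4·0.50] = 17 + 19.84 = 36.84.
Under uncorrelated errors the observed covariances equal the true-score covariances, so only the own-variance terms attenuate.
True-score variance = [3²·0.91 + 2²·0.65 + 2²·0.95] + 19.84 = 14.59 + 19.84 = 34.43.
Reliability = 34.43 / 36.84 = 0.935.

0.935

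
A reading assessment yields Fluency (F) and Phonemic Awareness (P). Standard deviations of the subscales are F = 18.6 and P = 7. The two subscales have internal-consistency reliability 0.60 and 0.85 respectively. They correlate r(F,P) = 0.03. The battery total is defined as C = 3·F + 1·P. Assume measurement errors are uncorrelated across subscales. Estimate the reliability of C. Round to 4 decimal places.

0.6068

Var(C) = 3²·18.6² + 7² + 2·[3·18.6·7·0.03] = 3162.64 + 23.436 = 3186.08.
With uncorrelated errors the cross-covariances are all true-score covariance, so they carry over unchanged; only the diagonal terms shrink to ρᵢσᵢ².
True-score variance = [3²·18.6²·0.60 + 7²·0.85] + 23.436 = 1909.83 + 23.436 = 1933.27.
Reliability = 1933.27 / 3186.08 = 0.6068.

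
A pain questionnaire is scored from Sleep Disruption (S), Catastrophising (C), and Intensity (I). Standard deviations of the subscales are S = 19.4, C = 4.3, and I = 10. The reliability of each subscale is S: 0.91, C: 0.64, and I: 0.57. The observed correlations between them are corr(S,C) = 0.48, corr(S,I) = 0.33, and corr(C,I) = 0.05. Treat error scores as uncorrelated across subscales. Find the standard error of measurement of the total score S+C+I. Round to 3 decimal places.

9.139

Var(total) = 494.85 + 212.423 = 707.273.
True-score variance = 411.321 + 212.423 = 623.744, so reliability = 0.8819.
Error variance = 707.273 − 623.744 = 83.5288; SEM = √83.5288 = 9.139.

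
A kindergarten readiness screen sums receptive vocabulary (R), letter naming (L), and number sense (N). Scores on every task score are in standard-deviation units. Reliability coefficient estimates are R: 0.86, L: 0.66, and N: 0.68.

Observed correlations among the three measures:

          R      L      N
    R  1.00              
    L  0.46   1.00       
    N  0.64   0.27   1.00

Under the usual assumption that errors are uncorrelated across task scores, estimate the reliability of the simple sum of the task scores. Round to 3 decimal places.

0.861

Var(R+L+N) = 3 + 2·[0.46 + 0.64 + 0.27] = 3 + 2.74 = 5.74.
Because errors are independent across components, Cov(Tᵢ,Tⱼ) = Cov(Xᵢ,Xⱼ); the off-diagonal part of the true-score variance is the same as above.
True-score variance = [0.86 + 0.66 + 0.68] + 2.74 = 2.2 + 2.74 = 4.94.
Reliability = 4.94 / 5.74 = 0.861.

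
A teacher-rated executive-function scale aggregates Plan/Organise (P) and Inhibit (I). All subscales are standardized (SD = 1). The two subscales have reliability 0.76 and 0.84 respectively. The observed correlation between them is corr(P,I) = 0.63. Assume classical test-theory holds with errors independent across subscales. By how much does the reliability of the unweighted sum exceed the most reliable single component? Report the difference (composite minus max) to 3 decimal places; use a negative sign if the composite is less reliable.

Var(sum) = 2 + 1.26 = 3.26; true-score variance = 1.6 + 1.26 = 2.86; composite reliability = 0.8773.
Max component reliability = 0.8400.
Difference = 0.8773 − 0.8400 = 0.037.

0.037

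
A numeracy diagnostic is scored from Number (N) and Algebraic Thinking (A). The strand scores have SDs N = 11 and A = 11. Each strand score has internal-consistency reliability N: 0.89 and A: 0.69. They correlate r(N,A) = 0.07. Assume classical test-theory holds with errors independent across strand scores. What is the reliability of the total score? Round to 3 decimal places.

0.804

Var(N+A) = 11² + 11² + 2·[11·11·0.07] = 242 + 16.94 = 258.94.
Because errors are independent across components, Cov(Tᵢ,Tⱼ) = Cov(Xᵢ,Xⱼ); the off-diagonal part of the true-score variance is the same as above.
True-score variance = [11²·0.89 + 11²·0.69] + 16.94 = 191.18 + 16.94 = 208.12.
Reliability = 208.12 / 258.94 = 0.804.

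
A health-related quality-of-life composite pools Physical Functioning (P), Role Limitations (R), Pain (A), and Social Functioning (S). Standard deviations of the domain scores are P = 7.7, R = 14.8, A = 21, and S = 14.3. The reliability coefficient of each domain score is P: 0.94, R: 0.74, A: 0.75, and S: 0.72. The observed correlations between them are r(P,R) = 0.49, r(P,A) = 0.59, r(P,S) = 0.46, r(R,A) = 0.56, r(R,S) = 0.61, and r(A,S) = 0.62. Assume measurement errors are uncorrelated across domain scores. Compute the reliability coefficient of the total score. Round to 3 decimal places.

0.901

Var(P+R+A+S) = 7.7² + 14.8² + 21² + 14.3² + 2·[7.7·14.8·0.49 + 7.7·21·0.59 + 7.7·14.3·0.46 + 14.8·21·0.56 + 14.8·14.3·0.61 + 21·14.3·0.62] = 923.82 + 1382.46 = 2306.28.
Under uncorrelated errors the observed covariances equal the true-score covariances, so only the own-variance terms attenuate.
True-score variance = [7.7²·0.94 + 14.8²·0.74 + 21²·0.75 + 14.3²·0.72] + 1382.46 = 695.805 + 1382.46 = 2078.26.
Reliability = 2078.26 / 2306.28 = 0.901.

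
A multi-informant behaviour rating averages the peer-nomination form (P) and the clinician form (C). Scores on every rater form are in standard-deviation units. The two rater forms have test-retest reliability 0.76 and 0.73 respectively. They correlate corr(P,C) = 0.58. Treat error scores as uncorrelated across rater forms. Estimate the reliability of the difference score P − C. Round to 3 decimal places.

0.393

Var(P−C) = 1 + 1 − 2·0.58 = 2 − 1.16 = 0.84.
Under uncorrelated errors the observed covariances equal the true-score covariances, so only the own-variance terms attenuate.
True-score variance = [0.76 + 0.73] − 1.16 = 1.49 − 1.16 = 0.33.
Reliability = 0.33 / 0.84 = 0.393.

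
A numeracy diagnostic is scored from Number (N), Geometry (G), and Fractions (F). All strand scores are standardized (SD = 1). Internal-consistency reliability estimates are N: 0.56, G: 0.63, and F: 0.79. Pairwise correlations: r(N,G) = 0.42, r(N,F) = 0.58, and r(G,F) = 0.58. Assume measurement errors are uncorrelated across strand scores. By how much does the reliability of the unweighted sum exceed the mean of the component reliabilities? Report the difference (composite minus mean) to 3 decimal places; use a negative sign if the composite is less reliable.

0.174

Var(sum) = 3 + 3.16 = 6.16; true-score variance = 1.98 + 3.16 = 5.14; composite reliability = 0.8344.
Mean component reliability = 0.6600.
Difference = 0.8344 − 0.6600 = 0.174.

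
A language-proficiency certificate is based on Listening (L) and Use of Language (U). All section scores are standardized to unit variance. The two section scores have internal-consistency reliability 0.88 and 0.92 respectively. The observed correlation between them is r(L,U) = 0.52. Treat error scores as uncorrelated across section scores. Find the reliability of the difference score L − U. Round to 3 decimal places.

0.792

Var(L−U) = 1 + 1 − 2·0.52 = 2 − 1.04 = 0.96.
Because errors are independent across components, Cov(Tᵢ,Tⱼ) = Cov(Xᵢ,Xⱼ); the off-diagonal part of the true-score variance is the same as above.
True-score variance = [0.88 + 0.92] − 1.04 = 1.8 − 1.04 = 0.76.
Reliability = 0.76 / 0.96 = 0.792.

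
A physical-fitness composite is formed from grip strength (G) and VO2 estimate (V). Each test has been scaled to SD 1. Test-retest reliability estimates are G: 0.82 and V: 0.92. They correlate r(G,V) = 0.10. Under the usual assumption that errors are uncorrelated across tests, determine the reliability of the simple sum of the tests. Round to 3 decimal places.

0.882

Var(G+V) = 2 + 2·[0.10] = 2 + 0.2 = 2.2.
Because errors are independent across components, Cov(Tᵢ,Tⱼ) = Cov(Xᵢ,Xⱼ); the off-diagonal part of the true-score variance is the same as above.
True-score variance = [0.82 + 0.92] + 0.2 = 1.74 + 0.2 = 1.94.
Reliability = 1.94 / 2.2 = 0.882.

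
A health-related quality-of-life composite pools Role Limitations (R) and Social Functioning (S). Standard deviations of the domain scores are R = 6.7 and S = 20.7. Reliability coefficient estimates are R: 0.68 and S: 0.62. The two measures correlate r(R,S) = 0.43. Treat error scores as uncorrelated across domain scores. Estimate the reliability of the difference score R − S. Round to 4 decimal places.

Var(R−S) = 6.7² + 20.7² − 2·6.7·20.7·0.43 = 473.38 − 119.273 = 354.107.
With uncorrelated errors the cross-covariances are all true-score covariance, so they carry over unchanged; only the diagonal terms shrink to ρᵢσᵢ².
True-score variance = [6.7²·0.68 + 20.7²·0.62] − 119.273 = 296.189 − 119.273 = 176.916.
Reliability = 176.916 / 354.107 = 0.4996.

0.4996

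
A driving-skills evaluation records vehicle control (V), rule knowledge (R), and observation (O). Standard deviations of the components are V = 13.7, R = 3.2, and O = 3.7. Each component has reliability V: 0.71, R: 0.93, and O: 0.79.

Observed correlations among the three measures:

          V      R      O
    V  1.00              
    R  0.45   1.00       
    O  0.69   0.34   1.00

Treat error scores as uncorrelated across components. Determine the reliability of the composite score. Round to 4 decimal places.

Var(V+R+O) = 13.7² + 3.2² + 3.7² + 2·[13.7·3.2·0.45 + 13.7·3.7·0.69 + 3.2·3.7·0.34] = 211.62 + 117.459 = 329.079.
Under uncorrelated errors the observed covariances equal the true-score covariances, so only the own-variance terms attenuate.
True-score variance = [13.7²·0.71 + 3.2²·0.93 + 3.7²·0.79] + 117.459 = 153.598 + 117.459 = 271.058.
Reliability = 271.058 / 329.079 = 0.8237.

0.8237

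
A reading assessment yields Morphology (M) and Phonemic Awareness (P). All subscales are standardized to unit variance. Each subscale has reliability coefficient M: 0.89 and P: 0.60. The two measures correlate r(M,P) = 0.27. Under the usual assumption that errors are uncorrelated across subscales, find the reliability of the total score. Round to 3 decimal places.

Var(M+P) = 2 + 2·[0.27] = 2 + 0.54 = 2.54.
Under uncorrelated errors the observed covariances equal the true-score covariances, so only the own-variance terms attenuate.
True-score variance = [0.89 + 0.60] + 0.54 = 1.49 + 0.54 = 2.03.
Reliability = 2.03 / 2.54 = 0.799.

0.799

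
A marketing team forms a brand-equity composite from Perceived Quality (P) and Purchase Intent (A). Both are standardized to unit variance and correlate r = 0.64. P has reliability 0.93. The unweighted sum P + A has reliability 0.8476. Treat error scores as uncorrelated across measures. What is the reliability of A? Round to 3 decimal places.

Var(P+A) = 2 + 2·0.64 = 3.280.
True-score variance = ρ_P + ρ_A + 2·0.64, so 0.8476 = (0.93 + ρ_A + 1.28) / 3.280.
ρ_A = 0.8476·3.280 − 0.93 − 1.28 = 0.570.

0.570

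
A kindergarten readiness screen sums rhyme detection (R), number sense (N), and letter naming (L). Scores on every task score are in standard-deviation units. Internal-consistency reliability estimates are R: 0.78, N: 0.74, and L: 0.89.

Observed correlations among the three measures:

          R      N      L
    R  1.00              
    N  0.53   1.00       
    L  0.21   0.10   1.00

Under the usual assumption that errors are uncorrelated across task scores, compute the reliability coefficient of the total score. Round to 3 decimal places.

0.874

Var(R+N+L) = 3 + 2·[0.53 + 0.21 + 0.10] = 3 + 1.68 = 4.68.
Because errors are independent across components, Cov(Tᵢ,Tⱼ) = Cov(Xᵢ,Xⱼ); the off-diagonal part of the true-score variance is the same as above.
True-score variance = [0.78 + 0.74 + 0.89] + 1.68 = 2.41 + 1.68 = 4.09.
Reliability = 4.09 / 4.68 = 0.874.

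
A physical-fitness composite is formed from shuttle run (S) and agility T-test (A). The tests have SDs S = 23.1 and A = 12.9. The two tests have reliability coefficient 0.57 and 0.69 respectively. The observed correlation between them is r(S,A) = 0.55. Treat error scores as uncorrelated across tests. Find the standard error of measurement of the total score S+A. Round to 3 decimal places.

Var(total) = 700.02 + 327.789 = 1027.81.
True-score variance = 418.981 + 327.789 = 746.77, so reliability = 0.7266.
Error variance = 1027.81 − 746.77 = 281.039; SEM = √281.039 = 16.764.

16.764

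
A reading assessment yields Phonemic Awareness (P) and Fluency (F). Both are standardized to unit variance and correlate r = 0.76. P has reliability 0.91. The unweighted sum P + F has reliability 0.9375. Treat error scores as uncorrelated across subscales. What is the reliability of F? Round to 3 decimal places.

0.870

Var(P+F) = 2 + 2·0.76 = 3.520.
True-score variance = ρ_P + ρ_F + 2·0.76, so 0.9375 = (0.91 + ρ_F + 1.52) / 3.520.
ρ_F = 0.9375·3.520 − 0.91 − 1.52 = 0.870.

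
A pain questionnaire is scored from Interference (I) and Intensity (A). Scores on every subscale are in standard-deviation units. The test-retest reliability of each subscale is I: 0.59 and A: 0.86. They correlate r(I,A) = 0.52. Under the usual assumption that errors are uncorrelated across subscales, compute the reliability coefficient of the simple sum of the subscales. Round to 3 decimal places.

Var(I+A) = 2 + 2·[0.52] = 2 + 1.04 = 3.04.
Because errors are independent across components, Cov(Tᵢ,Tⱼ) = Cov(Xᵢ,Xⱼ); the off-diagonal part of the true-score variance is the same as above.
True-score variance = [0.59 + 0.86] + 1.04 = 1.45 + 1.04 = 2.49.
Reliability = 2.49 / 3.04 = 0.819.

0.819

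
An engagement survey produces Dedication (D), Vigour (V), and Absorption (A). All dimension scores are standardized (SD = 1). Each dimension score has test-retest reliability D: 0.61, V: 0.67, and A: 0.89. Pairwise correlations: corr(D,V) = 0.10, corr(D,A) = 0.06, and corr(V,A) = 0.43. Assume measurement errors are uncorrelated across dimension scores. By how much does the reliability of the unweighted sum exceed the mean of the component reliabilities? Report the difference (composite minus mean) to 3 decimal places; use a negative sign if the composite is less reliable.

0.078

Var(sum) = 3 + 1.18 = 4.18; true-score variance = 2.17 + 1.18 = 3.35; composite reliability = 0.8014.
Mean component reliability = 0.7233.
Difference = 0.8014 − 0.7233 = 0.078.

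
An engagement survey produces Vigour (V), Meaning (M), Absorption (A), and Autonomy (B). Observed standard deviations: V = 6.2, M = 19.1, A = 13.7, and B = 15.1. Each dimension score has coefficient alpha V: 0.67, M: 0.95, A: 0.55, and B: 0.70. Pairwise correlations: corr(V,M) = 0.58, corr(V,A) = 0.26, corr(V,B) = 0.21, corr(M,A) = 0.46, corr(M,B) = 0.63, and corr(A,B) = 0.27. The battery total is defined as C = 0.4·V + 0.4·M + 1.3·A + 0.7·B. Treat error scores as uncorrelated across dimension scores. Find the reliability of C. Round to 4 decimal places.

0.7936

Var(C) = 0.4²·6.2² + 0.4²·19.1² + 1.3²·13.7² + 0.7²·15.1² + 2·[0.16·6.2·19.1·0.58 + 0.52·6.2·13.7·0.26 + 0.28·6.2·15.1·0.21 + 0.52·19.1·13.7·0.46 + 0.28·19.1·15.1·0.63 + 0.91·13.7·15.1·0.27] = 493.441 + 384.546 = 877.987.
Under uncorrelated errors the observed covariances equal the true-score covariances, so only the own-variance terms attenuate.
True-score variance = [0.4²·6.2²·0.67 + 0.4²·19.1²·0.95 + 1.3²·13.7²·0.55 + 0.7²·15.1²·0.70] + 384.546 = 312.237 + 384.546 = 696.783.
Reliability = 696.783 / 877.987 = 0.7936.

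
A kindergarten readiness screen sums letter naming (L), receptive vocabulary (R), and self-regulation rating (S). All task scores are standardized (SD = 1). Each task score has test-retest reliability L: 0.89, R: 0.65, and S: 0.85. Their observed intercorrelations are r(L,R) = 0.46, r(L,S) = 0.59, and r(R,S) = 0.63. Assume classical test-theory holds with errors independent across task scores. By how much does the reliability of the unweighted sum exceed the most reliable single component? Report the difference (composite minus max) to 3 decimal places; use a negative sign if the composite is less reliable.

0.014

Var(sum) = 3 + 3.36 = 6.36; true-score variance = 2.39 + 3.36 = 5.75; composite reliability = 0.9041.
Max component reliability = 0.8900.
Difference = 0.9041 − 0.8900 = 0.014.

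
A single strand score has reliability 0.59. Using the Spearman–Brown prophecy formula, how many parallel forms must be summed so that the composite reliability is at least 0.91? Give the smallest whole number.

8

k ≥ ρ*(1−ρ₁)/(ρ₁(1−ρ*)) = 0.91·0.41 / (0.59·0.09) = 7.026.
Smallest integer k = 8.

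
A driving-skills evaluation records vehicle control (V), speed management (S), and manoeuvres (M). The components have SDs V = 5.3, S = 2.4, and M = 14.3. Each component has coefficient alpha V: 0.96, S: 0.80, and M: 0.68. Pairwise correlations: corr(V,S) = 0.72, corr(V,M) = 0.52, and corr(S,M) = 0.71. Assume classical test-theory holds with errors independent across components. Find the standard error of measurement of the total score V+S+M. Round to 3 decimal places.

Var(total) = 238.34 + 145.873 = 384.213.
True-score variance = 170.628 + 145.873 = 316.5, so reliability = 0.8238.
Error variance = 384.213 − 316.5 = 67.7124; SEM = √67.7124 = 8.229.

8.229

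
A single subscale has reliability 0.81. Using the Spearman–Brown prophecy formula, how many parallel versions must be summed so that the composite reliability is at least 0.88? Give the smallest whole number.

2

k ≥ ρ*(1−ρ₁)/(ρ₁(1−ρ*)) = 0.88·0.19 / (0.81·0.12) = 1.720.
Smallest integer k = 2.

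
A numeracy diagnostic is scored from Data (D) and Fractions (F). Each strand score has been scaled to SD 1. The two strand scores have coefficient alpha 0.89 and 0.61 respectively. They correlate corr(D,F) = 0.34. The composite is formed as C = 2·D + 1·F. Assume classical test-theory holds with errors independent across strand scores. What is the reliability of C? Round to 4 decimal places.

0.8695

Var(C) = 2² + 1 + 2·[2·0.34] = 5 + 1.36 = 6.36.
Because errors are independent across components, Cov(Tᵢ,Tⱼ) = Cov(Xᵢ,Xⱼ); the off-diagonal part of the true-score variance is the same as above.
True-score variance = [2²·0.89 + 0.61] + 1.36 = 4.17 + 1.36 = 5.53.
Reliability = 5.53 / 6.36 = 0.8695.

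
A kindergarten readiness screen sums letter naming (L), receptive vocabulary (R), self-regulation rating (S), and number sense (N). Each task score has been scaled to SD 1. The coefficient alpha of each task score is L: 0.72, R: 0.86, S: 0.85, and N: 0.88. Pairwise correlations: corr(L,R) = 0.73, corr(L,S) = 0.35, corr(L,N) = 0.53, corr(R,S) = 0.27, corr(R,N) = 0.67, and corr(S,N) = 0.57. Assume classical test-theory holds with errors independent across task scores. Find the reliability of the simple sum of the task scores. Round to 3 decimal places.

Var(L+R+S+N) = 4 + 2·[0.73 + 0.35 + 0.53 + 0.27 + 0.67 + 0.57] = 4 + 6.24 = 10.24.
Under uncorrelated errors the observed covariances equal the true-score covariances, so only the own-variance terms attenuate.
True-score variance = [0.72 + 0.86 + 0.85 + 0.88] + 6.24 = 3.31 + 6.24 = 9.55.
Reliability = 9.55 / 10.24 = 0.933.

0.933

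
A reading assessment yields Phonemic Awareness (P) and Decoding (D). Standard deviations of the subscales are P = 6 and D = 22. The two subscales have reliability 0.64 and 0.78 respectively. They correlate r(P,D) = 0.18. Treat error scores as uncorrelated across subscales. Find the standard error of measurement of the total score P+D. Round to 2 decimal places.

Var(total) = 520 + 47.52 = 567.52.
True-score variance = 400.56 + 47.52 = 448.08, so reliability = 0.7895.
Error variance = 567.52 − 448.08 = 119.44; SEM = √119.44 = 10.93.

10.93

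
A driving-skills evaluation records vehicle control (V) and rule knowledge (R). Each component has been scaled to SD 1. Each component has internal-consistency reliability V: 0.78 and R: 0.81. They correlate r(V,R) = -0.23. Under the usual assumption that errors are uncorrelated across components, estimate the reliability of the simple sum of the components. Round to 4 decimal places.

0.7338

Var(V+R) = 2 + 2·[(-0.23)] = 2 − 0.46 = 1.54.
With uncorrelated errors the cross-covariances are all true-score covariance, so they carry over unchanged; only the diagonal terms shrink to ρᵢσᵢ².
True-score variance = [0.78 + 0.81] − 0.46 = 1.59 − 0.46 = 1.13.
Reliability = 1.13 / 1.54 = 0.7338.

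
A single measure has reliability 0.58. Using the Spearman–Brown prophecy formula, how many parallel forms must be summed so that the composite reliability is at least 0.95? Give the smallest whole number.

k ≥ ρ*(1−ρ₁)/(ρ₁(1−ρ*)) = 0.95·0.42 / (0.58·0.05) = 13.759.
Smallest integer k = 14.

14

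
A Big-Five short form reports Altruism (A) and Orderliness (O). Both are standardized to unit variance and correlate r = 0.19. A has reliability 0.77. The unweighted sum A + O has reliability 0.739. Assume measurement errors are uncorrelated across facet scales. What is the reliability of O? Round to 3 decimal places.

Var(A+O) = 2 + 2·0.19 = 2.380.
True-score variance = ρ_A + ρ_O + 2·0.19, so 0.739 = (0.77 + ρ_O + 0.38) / 2.380.
ρ_O = 0.739·2.380 − 0.77 − 0.38 = 0.609.

0.609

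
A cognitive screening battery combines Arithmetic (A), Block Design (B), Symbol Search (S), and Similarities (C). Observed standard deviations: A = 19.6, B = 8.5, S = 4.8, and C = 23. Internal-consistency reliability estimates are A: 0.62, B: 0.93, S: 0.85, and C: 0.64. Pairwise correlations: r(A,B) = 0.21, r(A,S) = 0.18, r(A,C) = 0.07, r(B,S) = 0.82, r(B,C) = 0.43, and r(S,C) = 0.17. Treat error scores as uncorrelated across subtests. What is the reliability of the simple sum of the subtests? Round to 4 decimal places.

0.7618

Var(A+B+S+C) = 19.6² + 8.5² + 4.8² + 23² + 2·[19.6·8.5·0.21 + 19.6·4.8·0.18 + 19.6·23·0.07 + 8.5·4.8·0.82 + 8.5·23·0.43 + 4.8·23·0.17] = 1008.45 + 439.531 = 1447.98.
Because errors are independent across components, Cov(Tᵢ,Tⱼ) = Cov(Xᵢ,Xⱼ); the off-diagonal part of the true-score variance is the same as above.
True-score variance = [19.6²·0.62 + 8.5²·0.93 + 4.8²·0.85 + 23²·0.64] + 439.531 = 663.516 + 439.531 = 1103.05.
Reliability = 1103.05 / 1447.98 = 0.7618.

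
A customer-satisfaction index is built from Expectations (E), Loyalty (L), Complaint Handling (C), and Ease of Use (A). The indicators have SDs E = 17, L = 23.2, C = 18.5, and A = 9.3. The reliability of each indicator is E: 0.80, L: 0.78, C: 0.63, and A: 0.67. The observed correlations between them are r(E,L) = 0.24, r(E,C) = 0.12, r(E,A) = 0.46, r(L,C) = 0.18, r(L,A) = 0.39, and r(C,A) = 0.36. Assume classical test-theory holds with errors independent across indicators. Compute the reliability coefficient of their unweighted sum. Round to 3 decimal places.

0.843

Var(E+L+C+A) = 17² + 23.2² + 18.5² + 9.3² + 2·[17·23.2·0.24 + 17·18.5·0.12 + 17·9.3·0.46 + 23.2·18.5·0.18 + 23.2·9.3·0.39 + 18.5·9.3·0.36] = 1255.98 + 856.925 = 2112.9.
With uncorrelated errors the cross-covariances are all true-score covariance, so they carry over unchanged; only the diagonal terms shrink to ρᵢσᵢ².
True-score variance = [17²·0.80 + 23.2²·0.78 + 18.5²·0.63 + 9.3²·0.67] + 856.925 = 924.593 + 856.925 = 1781.52.
Reliability = 1781.52 / 2112.9 = 0.843.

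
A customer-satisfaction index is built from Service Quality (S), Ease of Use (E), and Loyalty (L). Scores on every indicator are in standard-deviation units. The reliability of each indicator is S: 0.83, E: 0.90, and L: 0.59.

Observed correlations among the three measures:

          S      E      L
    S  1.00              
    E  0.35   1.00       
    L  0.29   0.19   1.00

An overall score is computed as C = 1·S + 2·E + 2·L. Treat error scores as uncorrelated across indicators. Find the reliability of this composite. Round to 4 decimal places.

Var(C) = 1 + 2² + 2² + 2·[2·0.35 + 2·0.29 + 4·0.19] = 9 + 4.08 = 13.08.
Because errors are independent across components, Cov(Tᵢ,Tⱼ) = Cov(Xᵢ,Xⱼ); the off-diagonal part of the true-score variance is the same as above.
True-score variance = [0.83 + 2²·0.90 + 2²·0.59] + 4.08 = 6.79 + 4.08 = 10.87.
Reliability = 10.87 / 13.08 = 0.8310.

0.8310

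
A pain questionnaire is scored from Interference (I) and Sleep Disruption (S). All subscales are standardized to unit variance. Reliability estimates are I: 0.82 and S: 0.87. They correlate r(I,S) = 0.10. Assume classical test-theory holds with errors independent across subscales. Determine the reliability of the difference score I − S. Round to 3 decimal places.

0.828

Var(I−S) = 1 + 1 − 2·0.10 = 2 − 0.2 = 1.8.
Because errors are independent across components, Cov(Tᵢ,Tⱼ) = Cov(Xᵢ,Xⱼ); the off-diagonal part of the true-score variance is the same as above.
True-score variance = [0.82 + 0.87] − 0.2 = 1.69 − 0.2 = 1.49.
Reliability = 1.49 / 1.8 = 0.828.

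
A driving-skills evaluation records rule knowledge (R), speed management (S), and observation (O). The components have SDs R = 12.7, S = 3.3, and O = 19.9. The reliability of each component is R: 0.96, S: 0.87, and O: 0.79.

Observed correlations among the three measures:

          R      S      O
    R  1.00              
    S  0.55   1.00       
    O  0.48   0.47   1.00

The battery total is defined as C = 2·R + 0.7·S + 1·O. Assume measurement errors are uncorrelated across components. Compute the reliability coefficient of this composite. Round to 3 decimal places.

0.933

Var(C) = 2²·12.7² + 0.7²·3.3² + 19.9² + 2·[1.4·12.7·3.3·0.55 + 2·12.7·19.9·0.48 + 0.7·3.3·19.9·0.47] = 1046.51 + 592.994 = 1639.5.
Under uncorrelated errors the observed covariances equal the true-score covariances, so only the own-variance terms attenuate.
True-score variance = [2²·12.7²·0.96 + 0.7²·3.3²·0.87 + 19.9²·0.79] + 592.994 = 936.844 + 592.994 = 1529.84.
Reliability = 1529.84 / 1639.5 = 0.933.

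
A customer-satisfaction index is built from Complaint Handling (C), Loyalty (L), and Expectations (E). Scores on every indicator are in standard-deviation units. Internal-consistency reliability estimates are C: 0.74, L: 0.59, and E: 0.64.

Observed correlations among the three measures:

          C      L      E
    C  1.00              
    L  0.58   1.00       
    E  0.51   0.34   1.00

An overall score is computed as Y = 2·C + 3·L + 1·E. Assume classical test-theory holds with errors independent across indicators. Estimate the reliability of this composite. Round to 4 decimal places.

0.7967

Var(Y) = 2² + 3² + 1 + 2·[6·0.58 + 2·0.51 + 3·0.34] = 14 + 11.04 = 25.04.
With uncorrelated errors the cross-covariances are all true-score covariance, so they carry over unchanged; only the diagonal terms shrink to ρᵢσᵢ².
True-score variance = [2²·0.74 + 3²·0.59 + 0.64] + 11.04 = 8.91 + 11.04 = 19.95.
Reliability = 19.95 / 25.04 = 0.7967.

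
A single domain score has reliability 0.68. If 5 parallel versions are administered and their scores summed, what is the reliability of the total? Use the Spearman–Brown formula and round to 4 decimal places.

0.9140

ρ_k = kρ / (1 + (k−1)ρ) = 5·0.68 / (1 + 4·0.68) = 3.400 / 3.720 = 0.9140.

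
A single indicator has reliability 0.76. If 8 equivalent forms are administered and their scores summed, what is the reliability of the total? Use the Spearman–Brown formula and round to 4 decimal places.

0.9620

ρ_k = kρ / (1 + (k−1)ρ) = 8·0.76 / (1 + 7·0.76) = 6.080 / 6.320 = 0.9620.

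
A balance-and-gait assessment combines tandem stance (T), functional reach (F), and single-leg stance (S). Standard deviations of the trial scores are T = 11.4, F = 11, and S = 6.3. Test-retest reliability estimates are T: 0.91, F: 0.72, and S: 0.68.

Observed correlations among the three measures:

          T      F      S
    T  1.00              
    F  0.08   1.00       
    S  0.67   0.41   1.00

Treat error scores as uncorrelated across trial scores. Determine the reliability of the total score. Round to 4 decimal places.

Var(T+F+S) = 11.4² + 11² + 6.3² + 2·[11.4·11·0.08 + 11.4·6.3·0.67 + 11·6.3·0.41] = 290.65 + 173.129 = 463.779.
With uncorrelated errors the cross-covariances are all true-score covariance, so they carry over unchanged; only the diagonal terms shrink to ρᵢσᵢ².
True-score variance = [11.4²·0.91 + 11²·0.72 + 6.3²·0.68] + 173.129 = 232.373 + 173.129 = 405.502.
Reliability = 405.502 / 463.779 = 0.8743.

0.8743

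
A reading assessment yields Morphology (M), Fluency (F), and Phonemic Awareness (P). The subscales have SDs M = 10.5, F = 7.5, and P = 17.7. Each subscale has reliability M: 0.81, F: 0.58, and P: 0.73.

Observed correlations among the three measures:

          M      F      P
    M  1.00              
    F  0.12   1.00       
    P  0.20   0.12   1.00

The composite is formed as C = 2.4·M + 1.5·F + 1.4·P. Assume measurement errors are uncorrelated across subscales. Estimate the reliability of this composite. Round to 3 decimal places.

Var(C) = 2.4²·10.5² + 1.5²·7.5² + 1.4²·17.7² + 2·[3.6·10.5·7.5·0.12 + 3.36·10.5·17.7·0.20 + 2.1·7.5·17.7·0.12] = 1375.65 + 384.728 = 1760.38.
Under uncorrelated errors the observed covariances equal the true-score covariances, so only the own-variance terms attenuate.
True-score variance = [2.4²·10.5²·0.81 + 1.5²·7.5²·0.58 + 1.4²·17.7²·0.73] + 384.728 = 1036.04 + 384.728 = 1420.77.
Reliability = 1420.77 / 1760.38 = 0.807.

0.807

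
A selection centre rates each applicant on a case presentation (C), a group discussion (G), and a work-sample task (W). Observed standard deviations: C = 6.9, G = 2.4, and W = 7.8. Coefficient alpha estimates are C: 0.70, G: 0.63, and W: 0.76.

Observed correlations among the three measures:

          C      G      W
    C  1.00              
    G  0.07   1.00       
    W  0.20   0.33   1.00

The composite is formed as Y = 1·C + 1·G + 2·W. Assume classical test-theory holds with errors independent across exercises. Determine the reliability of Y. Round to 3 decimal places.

0.796

Var(Y) = 6.9² + 2.4² + 2²·7.8² + 2·[6.9·2.4·0.07 + 2·6.9·7.8·0.20 + 2·2.4·7.8·0.33] = 296.73 + 70.0848 = 366.815.
With uncorrelated errors the cross-covariances are all true-score covariance, so they carry over unchanged; only the diagonal terms shrink to ρᵢσᵢ².
True-score variance = [6.9²·0.70 + 2.4²·0.63 + 2²·7.8²·0.76] + 70.0848 = 221.909 + 70.0848 = 291.994.
Reliability = 291.994 / 366.815 = 0.796.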